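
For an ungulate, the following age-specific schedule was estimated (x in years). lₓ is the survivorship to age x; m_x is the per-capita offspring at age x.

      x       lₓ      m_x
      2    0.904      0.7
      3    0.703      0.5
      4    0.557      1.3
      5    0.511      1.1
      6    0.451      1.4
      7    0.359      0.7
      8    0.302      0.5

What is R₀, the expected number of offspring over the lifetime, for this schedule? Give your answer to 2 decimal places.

R₀ = Σ lₓ m_x:
  age 2: 0.904 × 0.7 = 0.6328
  age 3: 0.703 × 0.5 = 0.3515
  age 4: 0.557 × 1.3 = 0.7241
  age 5: 0.511 × 1.1 = 0.5621
  age 6: 0.451 × 1.4 = 0.6314
  age 7: 0.359 × 0.7 = 0.2513
  age 8: 0.302 × 0.5 = 0.1510
R₀ = 0.6328 + 0.3515 + 0.7241 + 0.5621 + 0.6314 + 0.2513 + 0.1510 = 3.3042

3.30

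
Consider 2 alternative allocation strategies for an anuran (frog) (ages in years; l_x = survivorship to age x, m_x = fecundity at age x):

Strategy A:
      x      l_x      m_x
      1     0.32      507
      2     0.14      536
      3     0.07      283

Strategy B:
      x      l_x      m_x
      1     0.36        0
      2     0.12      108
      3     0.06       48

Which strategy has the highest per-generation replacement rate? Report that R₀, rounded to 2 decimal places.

257.09

Strategy A: R₀ = 0.32×507 + 0.14×536 + 0.07×283 = 257.0900
Strategy B: R₀ = 0.36×0 + 0.12×108 + 0.06×48 = 15.8400
Highest R₀: strategy A with 257.0900.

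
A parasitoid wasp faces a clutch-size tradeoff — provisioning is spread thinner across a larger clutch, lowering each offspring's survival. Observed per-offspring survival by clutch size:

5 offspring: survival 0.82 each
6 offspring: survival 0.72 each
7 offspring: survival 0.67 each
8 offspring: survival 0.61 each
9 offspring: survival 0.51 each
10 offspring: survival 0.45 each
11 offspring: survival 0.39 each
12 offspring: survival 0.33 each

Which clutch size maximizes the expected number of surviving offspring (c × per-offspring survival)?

Expected surviving offspring = c × s(c):
  c=5: 5 × 0.82 = 4.100
  c=6: 6 × 0.72 = 4.320
  c=7: 7 × 0.67 = 4.690
  c=8: 8 × 0.61 = 4.880
  c=9: 9 × 0.51 = 4.590
  c=10: 10 × 0.45 = 4.500
  c=11: 11 × 0.39 = 4.290
  c=12: 12 × 0.33 = 3.960
Maximum at c = 8 (4.880 surviving offspring).

8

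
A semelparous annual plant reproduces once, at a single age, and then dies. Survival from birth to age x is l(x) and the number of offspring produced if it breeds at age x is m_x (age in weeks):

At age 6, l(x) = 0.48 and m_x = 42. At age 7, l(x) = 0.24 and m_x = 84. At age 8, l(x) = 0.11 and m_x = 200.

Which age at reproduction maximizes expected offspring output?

8

Expected offspring if breeding at age x = l(x) × m_x:
  age 6: 0.48 × 42 = 20.160
  age 7: 0.24 × 84 = 20.160
  age 8: 0.11 × 200 = 22.000
Maximum at age 8 (22.000).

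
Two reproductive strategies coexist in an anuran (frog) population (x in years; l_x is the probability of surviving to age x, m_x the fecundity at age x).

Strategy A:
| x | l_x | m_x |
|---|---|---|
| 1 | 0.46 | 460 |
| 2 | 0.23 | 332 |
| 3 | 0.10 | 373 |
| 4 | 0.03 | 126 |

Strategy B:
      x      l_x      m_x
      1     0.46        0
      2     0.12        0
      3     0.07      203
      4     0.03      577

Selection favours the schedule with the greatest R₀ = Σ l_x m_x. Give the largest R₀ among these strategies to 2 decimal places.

Strategy A: R₀ = 0.46×460 + 0.23×332 + 0.10×373 + 0.03×126 = 329.0400
Strategy B: R₀ = 0.46×0 + 0.12×0 + 0.07×203 + 0.03×577 = 31.5200
Highest R₀: strategy A with 329.0400.

329.04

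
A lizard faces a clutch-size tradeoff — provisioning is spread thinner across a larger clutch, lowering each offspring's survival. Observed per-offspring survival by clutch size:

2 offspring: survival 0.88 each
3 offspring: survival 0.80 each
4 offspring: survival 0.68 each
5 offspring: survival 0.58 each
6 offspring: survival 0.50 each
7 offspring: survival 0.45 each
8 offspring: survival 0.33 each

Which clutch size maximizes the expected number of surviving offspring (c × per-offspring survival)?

7

Expected surviving offspring = c × s(c):
  c=2: 2 × 0.88 = 1.760
  c=3: 3 × 0.80 = 2.400
  c=4: 4 × 0.68 = 2.720
  c=5: 5 × 0.58 = 2.900
  c=6: 6 × 0.50 = 3.000
  c=7: 7 × 0.45 = 3.150
  c=8: 8 × 0.33 = 2.640
Maximum at c = 7 (3.150 surviving offspring).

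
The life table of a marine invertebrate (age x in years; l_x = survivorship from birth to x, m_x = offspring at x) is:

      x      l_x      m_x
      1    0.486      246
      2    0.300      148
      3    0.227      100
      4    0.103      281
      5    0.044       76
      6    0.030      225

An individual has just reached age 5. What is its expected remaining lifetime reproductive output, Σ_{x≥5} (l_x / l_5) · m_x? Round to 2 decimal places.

229.41

l_5 = 0.044. Conditional survival from age 5 to x is l_x / l_5.
  x=5: (0.044/0.044) × 76 = 76.0000
  x=6: (0.030/0.044) × 225 = 153.4091
Sum = 76.0000 + 153.4091 = 229.4091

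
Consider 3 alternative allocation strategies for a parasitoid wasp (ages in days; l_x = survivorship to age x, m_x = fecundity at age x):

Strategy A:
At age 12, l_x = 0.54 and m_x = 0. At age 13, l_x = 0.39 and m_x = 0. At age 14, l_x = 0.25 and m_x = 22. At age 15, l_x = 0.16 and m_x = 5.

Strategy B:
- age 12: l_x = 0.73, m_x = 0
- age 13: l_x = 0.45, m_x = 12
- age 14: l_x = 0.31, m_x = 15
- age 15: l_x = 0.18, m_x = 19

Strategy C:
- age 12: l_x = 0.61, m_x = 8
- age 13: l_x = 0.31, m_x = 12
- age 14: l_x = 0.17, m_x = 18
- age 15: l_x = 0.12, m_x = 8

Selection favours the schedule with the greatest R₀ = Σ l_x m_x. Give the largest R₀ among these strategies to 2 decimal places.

Strategy A: R₀ = 0.54×0 + 0.39×0 + 0.25×22 + 0.16×5 = 6.3000
Strategy B: R₀ = 0.73×0 + 0.45×12 + 0.31×15 + 0.18×19 = 13.4700
Strategy C: R₀ = 0.61×8 + 0.31×12 + 0.17×18 + 0.12×8 = 12.6200
Highest R₀: strategy B with 13.4700.

13.47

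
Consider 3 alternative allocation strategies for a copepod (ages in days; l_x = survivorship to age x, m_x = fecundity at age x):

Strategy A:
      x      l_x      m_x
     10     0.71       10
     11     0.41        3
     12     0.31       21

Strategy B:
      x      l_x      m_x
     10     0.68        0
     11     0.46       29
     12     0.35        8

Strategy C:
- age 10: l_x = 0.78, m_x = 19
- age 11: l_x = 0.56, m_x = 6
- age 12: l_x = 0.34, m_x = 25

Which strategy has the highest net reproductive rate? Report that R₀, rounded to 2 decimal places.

26.68

Strategy A: R₀ = 0.71×10 + 0.41×3 + 0.31×21 = 14.8400
Strategy B: R₀ = 0.68×0 + 0.46×29 + 0.35×8 = 16.1400
Strategy C: R₀ = 0.78×19 + 0.56×6 + 0.34×25 = 26.6800
Highest R₀: strategy C with 26.6800.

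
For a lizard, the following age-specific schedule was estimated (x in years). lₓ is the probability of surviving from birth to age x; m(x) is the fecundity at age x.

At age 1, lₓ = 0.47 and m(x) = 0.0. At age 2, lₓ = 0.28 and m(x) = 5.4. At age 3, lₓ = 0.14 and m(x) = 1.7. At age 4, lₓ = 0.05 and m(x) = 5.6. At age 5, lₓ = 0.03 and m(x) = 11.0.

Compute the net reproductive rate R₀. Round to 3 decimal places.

2.360

R₀ = Σ lₓ m(x):
  age 1: 0.47 × 0.0 = 0.0000
  age 2: 0.28 × 5.4 = 1.5120
  age 3: 0.14 × 1.7 = 0.2380
  age 4: 0.05 × 5.6 = 0.2800
  age 5: 0.03 × 11.0 = 0.3300
R₀ = 0.0000 + 1.5120 + 0.2380 + 0.2800 + 0.3300 = 2.3600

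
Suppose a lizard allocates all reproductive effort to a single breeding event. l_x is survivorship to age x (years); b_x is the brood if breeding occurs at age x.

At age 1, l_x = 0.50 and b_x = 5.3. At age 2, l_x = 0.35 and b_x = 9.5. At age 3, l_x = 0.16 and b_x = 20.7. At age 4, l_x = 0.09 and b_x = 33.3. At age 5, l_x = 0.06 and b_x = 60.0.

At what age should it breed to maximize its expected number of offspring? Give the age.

Expected offspring if breeding at age x = l_x × b_x:
  age 1: 0.50 × 5.3 = 2.650
  age 2: 0.35 × 9.5 = 3.325
  age 3: 0.16 × 20.7 = 3.312
  age 4: 0.09 × 33.3 = 2.997
  age 5: 0.06 × 60.0 = 3.600
Maximum at age 5 (3.600).

5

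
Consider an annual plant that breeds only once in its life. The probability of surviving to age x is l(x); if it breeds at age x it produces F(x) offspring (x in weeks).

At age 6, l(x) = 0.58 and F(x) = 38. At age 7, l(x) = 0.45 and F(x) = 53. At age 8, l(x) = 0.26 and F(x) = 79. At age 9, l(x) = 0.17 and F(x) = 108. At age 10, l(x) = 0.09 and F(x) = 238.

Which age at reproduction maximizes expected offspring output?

Expected offspring if breeding at age x = l(x) × F(x):
  age 6: 0.58 × 38 = 22.040
  age 7: 0.45 × 53 = 23.850
  age 8: 0.26 × 79 = 20.540
  age 9: 0.17 × 108 = 18.360
  age 10: 0.09 × 238 = 21.420
Maximum at age 7 (23.850).

7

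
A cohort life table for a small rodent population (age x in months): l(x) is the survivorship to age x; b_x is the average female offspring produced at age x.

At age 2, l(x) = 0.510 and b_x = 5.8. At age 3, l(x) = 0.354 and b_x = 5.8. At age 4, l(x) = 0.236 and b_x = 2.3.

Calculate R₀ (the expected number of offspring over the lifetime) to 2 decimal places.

5.55

R₀ = Σ l(x) b_x:
  age 2: 0.510 × 5.8 = 2.9580
  age 3: 0.354 × 5.8 = 2.0532
  age 4: 0.236 × 2.3 = 0.5428
R₀ = 2.9580 + 2.0532 + 0.5428 = 5.5540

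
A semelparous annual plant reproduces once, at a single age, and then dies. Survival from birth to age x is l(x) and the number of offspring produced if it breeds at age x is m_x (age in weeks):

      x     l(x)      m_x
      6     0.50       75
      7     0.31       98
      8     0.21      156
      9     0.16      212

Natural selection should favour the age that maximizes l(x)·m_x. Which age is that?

Expected offspring if breeding at age x = l(x) × m_x:
  age 6: 0.50 × 75 = 37.500
  age 7: 0.31 × 98 = 30.380
  age 8: 0.21 × 156 = 32.760
  age 9: 0.16 × 212 = 33.920
Maximum at age 6 (37.500).

6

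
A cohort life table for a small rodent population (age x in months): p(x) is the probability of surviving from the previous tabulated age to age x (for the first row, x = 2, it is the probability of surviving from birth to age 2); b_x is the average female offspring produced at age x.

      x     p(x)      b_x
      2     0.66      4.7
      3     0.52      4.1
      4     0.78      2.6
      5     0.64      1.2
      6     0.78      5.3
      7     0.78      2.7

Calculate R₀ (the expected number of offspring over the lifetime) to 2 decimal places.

6.40

Survivorship from birth: l_x = p_2·p_3·…·p_x.
  l_2 = 0.66000
  l_3 = 0.34320
  l_4 = 0.26770
  l_5 = 0.17133
  l_6 = 0.13363
  l_7 = 0.10423
R₀ = Σ l_x b_x:
  age 2: 0.66000 × 4.7 = 3.1020
  age 3: 0.34320 × 4.1 = 1.4071
  age 4: 0.26770 × 2.6 = 0.6960
  age 5: 0.17133 × 1.2 = 0.2056
  age 6: 0.13363 × 5.3 = 0.7082
  age 7: 0.10423 × 2.7 = 0.2814
R₀ = 3.1020 + 1.4071 + 0.6960 + 0.2056 + 0.7082 + 0.2814 = 6.4004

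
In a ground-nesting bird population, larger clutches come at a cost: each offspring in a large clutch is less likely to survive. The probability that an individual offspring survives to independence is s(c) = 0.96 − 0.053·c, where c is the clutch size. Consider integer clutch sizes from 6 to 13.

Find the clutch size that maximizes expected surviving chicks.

9

Expected surviving chicks = c × s(c):
  c=6: 6 × 0.642 = 3.852
  c=7: 7 × 0.589 = 4.123
  c=8: 8 × 0.536 = 4.288
  c=9: 9 × 0.483 = 4.347
  c=10: 10 × 0.430 = 4.300
  c=11: 11 × 0.377 = 4.147
  c=12: 12 × 0.324 = 3.888
  c=13: 13 × 0.271 = 3.523
Maximum at c = 9 (4.347 surviving chicks).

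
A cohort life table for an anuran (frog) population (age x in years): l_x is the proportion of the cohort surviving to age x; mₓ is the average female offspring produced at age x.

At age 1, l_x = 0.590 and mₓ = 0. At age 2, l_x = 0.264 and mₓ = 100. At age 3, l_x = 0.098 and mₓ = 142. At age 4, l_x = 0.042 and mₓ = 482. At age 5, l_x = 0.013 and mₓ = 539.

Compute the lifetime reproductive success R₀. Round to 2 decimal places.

R₀ = Σ l_x mₓ:
  age 1: 0.590 × 0 = 0.0000
  age 2: 0.264 × 100 = 26.4000
  age 3: 0.098 × 142 = 13.9160
  age 4: 0.042 × 482 = 20.2440
  age 5: 0.013 × 539 = 7.0070
R₀ = 0.0000 + 26.4000 + 13.9160 + 20.2440 + 7.0070 = 67.5670

67.57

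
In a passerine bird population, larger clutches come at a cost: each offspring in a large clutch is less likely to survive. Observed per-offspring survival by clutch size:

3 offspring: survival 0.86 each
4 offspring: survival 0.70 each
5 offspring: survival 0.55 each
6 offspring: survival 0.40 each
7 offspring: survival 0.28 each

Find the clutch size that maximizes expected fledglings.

Expected fledglings = c × s(c):
  c=3: 3 × 0.86 = 2.580
  c=4: 4 × 0.70 = 2.800
  c=5: 5 × 0.55 = 2.750
  c=6: 6 × 0.40 = 2.400
  c=7: 7 × 0.28 = 1.960
Maximum at c = 4 (2.800 fledglings).

4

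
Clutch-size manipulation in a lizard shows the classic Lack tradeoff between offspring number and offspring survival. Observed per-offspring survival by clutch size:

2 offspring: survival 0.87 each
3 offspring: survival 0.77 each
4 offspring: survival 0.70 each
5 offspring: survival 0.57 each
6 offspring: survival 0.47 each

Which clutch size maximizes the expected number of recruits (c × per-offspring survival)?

Expected recruits = c × s(c):
  c=2: 2 × 0.87 = 1.740
  c=3: 3 × 0.77 = 2.310
  c=4: 4 × 0.70 = 2.800
  c=5: 5 × 0.57 = 2.850
  c=6: 6 × 0.47 = 2.820
Maximum at c = 5 (2.850 recruits).

5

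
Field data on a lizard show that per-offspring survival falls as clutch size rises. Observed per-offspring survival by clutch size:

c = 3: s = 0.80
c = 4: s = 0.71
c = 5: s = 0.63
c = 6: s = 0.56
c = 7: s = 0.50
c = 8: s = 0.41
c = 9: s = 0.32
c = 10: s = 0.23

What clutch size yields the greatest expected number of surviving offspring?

7

Expected surviving offspring = c × s(c):
  c=3: 3 × 0.80 = 2.400
  c=4: 4 × 0.71 = 2.840
  c=5: 5 × 0.63 = 3.150
  c=6: 6 × 0.56 = 3.360
  c=7: 7 × 0.50 = 3.500
  c=8: 8 × 0.41 = 3.280
  c=9: 9 × 0.32 = 2.880
  c=10: 10 × 0.23 = 2.300
Maximum at c = 7 (3.500 surviving offspring).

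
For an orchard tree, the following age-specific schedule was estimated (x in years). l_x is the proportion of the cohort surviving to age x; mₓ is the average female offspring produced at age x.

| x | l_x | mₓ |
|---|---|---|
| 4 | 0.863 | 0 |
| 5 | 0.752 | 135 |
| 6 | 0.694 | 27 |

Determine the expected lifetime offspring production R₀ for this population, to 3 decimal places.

R₀ = Σ l_x mₓ:
  age 4: 0.863 × 0 = 0.0000
  age 5: 0.752 × 135 = 101.5200
  age 6: 0.694 × 27 = 18.7380
R₀ = 0.0000 + 101.5200 + 18.7380 = 120.2580

120.258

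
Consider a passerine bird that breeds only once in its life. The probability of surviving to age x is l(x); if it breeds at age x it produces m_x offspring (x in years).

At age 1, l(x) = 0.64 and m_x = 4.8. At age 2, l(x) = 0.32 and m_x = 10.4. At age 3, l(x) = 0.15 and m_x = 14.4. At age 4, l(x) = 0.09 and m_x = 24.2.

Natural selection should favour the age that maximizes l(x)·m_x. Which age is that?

Expected offspring if breeding at age x = l(x) × m_x:
  age 1: 0.64 × 4.8 = 3.072
  age 2: 0.32 × 10.4 = 3.328
  age 3: 0.15 × 14.4 = 2.160
  age 4: 0.09 × 24.2 = 2.178
Maximum at age 2 (3.328).

2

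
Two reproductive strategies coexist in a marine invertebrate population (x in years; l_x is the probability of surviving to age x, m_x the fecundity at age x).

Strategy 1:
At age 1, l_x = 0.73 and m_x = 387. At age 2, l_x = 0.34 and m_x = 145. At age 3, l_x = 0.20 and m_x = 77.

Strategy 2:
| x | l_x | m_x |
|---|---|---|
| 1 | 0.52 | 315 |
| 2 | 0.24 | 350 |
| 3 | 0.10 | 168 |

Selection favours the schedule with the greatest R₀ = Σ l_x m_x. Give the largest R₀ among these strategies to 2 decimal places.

Strategy 1: R₀ = 0.73×387 + 0.34×145 + 0.20×77 = 347.2100
Strategy 2: R₀ = 0.52×315 + 0.24×350 + 0.10×168 = 264.6000
Highest R₀: strategy 1 with 347.2100.

347.21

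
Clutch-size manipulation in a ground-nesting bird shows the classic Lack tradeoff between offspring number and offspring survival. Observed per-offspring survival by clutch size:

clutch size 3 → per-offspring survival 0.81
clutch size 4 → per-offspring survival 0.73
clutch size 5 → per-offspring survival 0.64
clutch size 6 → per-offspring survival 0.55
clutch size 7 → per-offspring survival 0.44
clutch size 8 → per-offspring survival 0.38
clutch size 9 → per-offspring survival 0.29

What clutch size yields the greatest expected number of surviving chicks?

6

Expected surviving chicks = c × s(c):
  c=3: 3 × 0.81 = 2.430
  c=4: 4 × 0.73 = 2.920
  c=5: 5 × 0.64 = 3.200
  c=6: 6 × 0.55 = 3.300
  c=7: 7 × 0.44 = 3.080
  c=8: 8 × 0.38 = 3.040
  c=9: 9 × 0.29 = 2.610
Maximum at c = 6 (3.300 surviving chicks).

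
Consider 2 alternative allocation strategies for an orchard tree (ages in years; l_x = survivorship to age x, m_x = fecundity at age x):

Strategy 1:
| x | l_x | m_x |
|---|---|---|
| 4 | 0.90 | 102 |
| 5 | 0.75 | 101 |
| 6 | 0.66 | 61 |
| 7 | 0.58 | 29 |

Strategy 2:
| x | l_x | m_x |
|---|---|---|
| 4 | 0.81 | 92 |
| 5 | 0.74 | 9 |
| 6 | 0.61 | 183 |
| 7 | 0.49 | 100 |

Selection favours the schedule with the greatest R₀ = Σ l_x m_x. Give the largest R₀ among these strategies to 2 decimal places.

241.81

Strategy 1: R₀ = 0.90×102 + 0.75×101 + 0.66×61 + 0.58×29 = 224.6300
Strategy 2: R₀ = 0.81×92 + 0.74×9 + 0.61×183 + 0.49×100 = 241.8100
Highest R₀: strategy 2 with 241.8100.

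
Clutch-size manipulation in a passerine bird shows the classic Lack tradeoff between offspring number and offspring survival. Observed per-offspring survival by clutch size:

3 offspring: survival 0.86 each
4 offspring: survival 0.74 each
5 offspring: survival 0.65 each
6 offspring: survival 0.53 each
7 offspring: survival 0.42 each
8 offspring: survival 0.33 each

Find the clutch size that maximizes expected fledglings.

5

Expected fledglings = c × s(c):
  c=3: 3 × 0.86 = 2.580
  c=4: 4 × 0.74 = 2.960
  c=5: 5 × 0.65 = 3.250
  c=6: 6 × 0.53 = 3.180
  c=7: 7 × 0.42 = 2.940
  c=8: 8 × 0.33 = 2.640
Maximum at c = 5 (3.250 fledglings).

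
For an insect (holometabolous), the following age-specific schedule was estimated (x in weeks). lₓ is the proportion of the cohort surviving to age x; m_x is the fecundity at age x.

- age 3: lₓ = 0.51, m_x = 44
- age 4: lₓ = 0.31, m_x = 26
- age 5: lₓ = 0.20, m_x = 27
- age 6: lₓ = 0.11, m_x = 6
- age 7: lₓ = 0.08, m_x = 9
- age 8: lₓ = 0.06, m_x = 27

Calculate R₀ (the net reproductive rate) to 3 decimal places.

R₀ = Σ lₓ m_x:
  age 3: 0.51 × 44 = 22.4400
  age 4: 0.31 × 26 = 8.0600
  age 5: 0.20 × 27 = 5.4000
  age 6: 0.11 × 6 = 0.6600
  age 7: 0.08 × 9 = 0.7200
  age 8: 0.06 × 27 = 1.6200
R₀ = 22.4400 + 8.0600 + 5.4000 + 0.6600 + 0.7200 + 1.6200 = 38.9000

38.900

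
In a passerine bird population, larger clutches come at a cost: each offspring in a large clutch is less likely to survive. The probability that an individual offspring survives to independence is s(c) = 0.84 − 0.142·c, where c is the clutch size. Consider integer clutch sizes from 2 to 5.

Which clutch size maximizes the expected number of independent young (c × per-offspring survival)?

Expected independent young = c × s(c):
  c=2: 2 × 0.556 = 1.112
  c=3: 3 × 0.414 = 1.242
  c=4: 4 × 0.272 = 1.088
  c=5: 5 × 0.130 = 0.650
Maximum at c = 3 (1.242 independent young).

3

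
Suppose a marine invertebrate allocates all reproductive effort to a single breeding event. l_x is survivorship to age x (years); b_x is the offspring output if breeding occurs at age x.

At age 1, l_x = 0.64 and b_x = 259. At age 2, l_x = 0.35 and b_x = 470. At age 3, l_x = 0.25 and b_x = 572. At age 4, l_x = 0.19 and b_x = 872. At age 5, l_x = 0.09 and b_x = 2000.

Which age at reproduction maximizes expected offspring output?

5

Expected offspring if breeding at age x = l_x × b_x:
  age 1: 0.64 × 259 = 165.760
  age 2: 0.35 × 470 = 164.500
  age 3: 0.25 × 572 = 143.000
  age 4: 0.19 × 872 = 165.680
  age 5: 0.09 × 2000 = 180.000
Maximum at age 5 (180.000).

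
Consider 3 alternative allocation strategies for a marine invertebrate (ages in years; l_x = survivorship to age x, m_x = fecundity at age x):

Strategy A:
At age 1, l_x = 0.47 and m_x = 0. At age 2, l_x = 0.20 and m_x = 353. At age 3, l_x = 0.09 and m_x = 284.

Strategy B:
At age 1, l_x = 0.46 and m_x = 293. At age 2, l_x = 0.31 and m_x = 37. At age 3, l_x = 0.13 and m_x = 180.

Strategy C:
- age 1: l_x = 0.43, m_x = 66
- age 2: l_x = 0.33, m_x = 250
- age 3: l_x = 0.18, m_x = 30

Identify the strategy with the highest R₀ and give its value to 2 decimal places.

169.65

Strategy A: R₀ = 0.47×0 + 0.20×353 + 0.09×284 = 96.1600
Strategy B: R₀ = 0.46×293 + 0.31×37 + 0.13×180 = 169.6500
Strategy C: R₀ = 0.43×66 + 0.33×250 + 0.18×30 = 116.2800
Highest R₀: strategy B with 169.6500.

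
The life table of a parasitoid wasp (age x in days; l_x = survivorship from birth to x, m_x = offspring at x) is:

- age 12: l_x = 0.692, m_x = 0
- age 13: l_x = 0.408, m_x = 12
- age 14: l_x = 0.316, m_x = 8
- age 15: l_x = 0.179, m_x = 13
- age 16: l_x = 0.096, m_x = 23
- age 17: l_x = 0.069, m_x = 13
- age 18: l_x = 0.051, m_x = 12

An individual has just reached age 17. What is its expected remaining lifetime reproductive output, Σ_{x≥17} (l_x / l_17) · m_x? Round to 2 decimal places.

l_17 = 0.069. Conditional survival from age 17 to x is l_x / l_17.
  x=17: (0.069/0.069) × 13 = 13.0000
  x=18: (0.051/0.069) × 12 = 8.8696
Sum = 13.0000 + 8.8696 = 21.8696

21.87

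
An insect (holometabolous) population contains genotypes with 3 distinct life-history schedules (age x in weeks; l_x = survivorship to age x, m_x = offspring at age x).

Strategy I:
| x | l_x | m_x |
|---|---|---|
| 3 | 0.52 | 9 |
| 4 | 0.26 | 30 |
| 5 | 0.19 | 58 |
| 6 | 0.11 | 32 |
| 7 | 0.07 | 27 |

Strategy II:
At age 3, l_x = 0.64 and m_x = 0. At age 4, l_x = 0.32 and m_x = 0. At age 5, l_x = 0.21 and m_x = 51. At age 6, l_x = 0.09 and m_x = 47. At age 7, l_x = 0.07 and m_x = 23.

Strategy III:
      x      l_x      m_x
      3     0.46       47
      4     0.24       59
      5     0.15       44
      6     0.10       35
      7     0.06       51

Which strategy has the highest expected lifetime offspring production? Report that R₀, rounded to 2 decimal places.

Strategy I: R₀ = 0.52×9 + 0.26×30 + 0.19×58 + 0.11×32 + 0.07×27 = 28.9100
Strategy II: R₀ = 0.64×0 + 0.32×0 + 0.21×51 + 0.09×47 + 0.07×23 = 16.5500
Strategy III: R₀ = 0.46×47 + 0.24×59 + 0.15×44 + 0.10×35 + 0.06×51 = 48.9400
Highest R₀: strategy III with 48.9400.

48.94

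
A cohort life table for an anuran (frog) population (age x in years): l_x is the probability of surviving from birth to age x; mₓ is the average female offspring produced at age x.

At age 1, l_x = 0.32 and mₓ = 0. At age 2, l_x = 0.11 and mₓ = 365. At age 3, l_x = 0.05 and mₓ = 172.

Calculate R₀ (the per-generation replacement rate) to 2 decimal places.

R₀ = Σ l_x mₓ:
  age 1: 0.32 × 0 = 0.0000
  age 2: 0.11 × 365 = 40.1500
  age 3: 0.05 × 172 = 8.6000
R₀ = 0.0000 + 40.1500 + 8.6000 = 48.7500

48.75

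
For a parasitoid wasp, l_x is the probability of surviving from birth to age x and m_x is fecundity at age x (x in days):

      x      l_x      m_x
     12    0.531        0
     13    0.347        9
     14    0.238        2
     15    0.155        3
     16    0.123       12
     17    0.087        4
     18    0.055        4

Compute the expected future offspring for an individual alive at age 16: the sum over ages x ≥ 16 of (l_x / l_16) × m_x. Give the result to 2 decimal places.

16.62

l_16 = 0.123. Conditional survival from age 16 to x is l_x / l_16.
  x=16: (0.123/0.123) × 12 = 12.0000
  x=17: (0.087/0.123) × 4 = 2.8293
  x=18: (0.055/0.123) × 4 = 1.7886
Sum = 12.0000 + 2.8293 + 1.7886 = 16.6179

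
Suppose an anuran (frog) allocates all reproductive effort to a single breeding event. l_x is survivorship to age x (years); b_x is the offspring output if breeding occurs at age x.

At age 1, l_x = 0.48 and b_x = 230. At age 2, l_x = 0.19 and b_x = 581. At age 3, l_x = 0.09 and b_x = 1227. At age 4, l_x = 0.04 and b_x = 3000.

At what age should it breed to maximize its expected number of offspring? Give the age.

Expected offspring if breeding at age x = l_x × b_x:
  age 1: 0.48 × 230 = 110.400
  age 2: 0.19 × 581 = 110.390
  age 3: 0.09 × 1227 = 110.430
  age 4: 0.04 × 3000 = 120.000
Maximum at age 4 (120.000).

4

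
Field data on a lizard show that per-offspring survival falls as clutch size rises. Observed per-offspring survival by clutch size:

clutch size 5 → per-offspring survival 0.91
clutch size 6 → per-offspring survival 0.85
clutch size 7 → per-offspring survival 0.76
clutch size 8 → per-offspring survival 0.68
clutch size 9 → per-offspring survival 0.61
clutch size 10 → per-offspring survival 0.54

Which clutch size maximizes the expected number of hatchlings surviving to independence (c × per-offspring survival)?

Expected hatchlings surviving to independence = c × s(c):
  c=5: 5 × 0.91 = 4.550
  c=6: 6 × 0.85 = 5.100
  c=7: 7 × 0.76 = 5.320
  c=8: 8 × 0.68 = 5.440
  c=9: 9 × 0.61 = 5.490
  c=10: 10 × 0.54 = 5.400
Maximum at c = 9 (5.490 hatchlings surviving to independence).

9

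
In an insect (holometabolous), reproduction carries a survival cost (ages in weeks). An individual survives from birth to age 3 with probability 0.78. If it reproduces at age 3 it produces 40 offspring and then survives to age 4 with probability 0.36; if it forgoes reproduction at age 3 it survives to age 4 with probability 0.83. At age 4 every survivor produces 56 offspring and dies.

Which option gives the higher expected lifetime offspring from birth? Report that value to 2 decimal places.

breed at age 3: R₀ = 0.78 × (40 + 0.36 × 56) = 0.78 × 60.1600 = 46.9248
delay to age 4: R₀ = 0.78 × (0.83 × 56) = 0.78 × 46.4800 = 36.2544
Higher: breed at age 3 (46.9248).

46.92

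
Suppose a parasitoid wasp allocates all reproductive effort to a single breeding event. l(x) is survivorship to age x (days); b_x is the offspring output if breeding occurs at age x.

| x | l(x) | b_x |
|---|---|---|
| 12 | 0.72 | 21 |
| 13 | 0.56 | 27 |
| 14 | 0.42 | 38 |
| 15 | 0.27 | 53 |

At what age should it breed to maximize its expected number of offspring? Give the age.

14

Expected offspring if breeding at age x = l(x) × b_x:
  age 12: 0.72 × 21 = 15.120
  age 13: 0.56 × 27 = 15.120
  age 14: 0.42 × 38 = 15.960
  age 15: 0.27 × 53 = 14.310
Maximum at age 14 (15.960).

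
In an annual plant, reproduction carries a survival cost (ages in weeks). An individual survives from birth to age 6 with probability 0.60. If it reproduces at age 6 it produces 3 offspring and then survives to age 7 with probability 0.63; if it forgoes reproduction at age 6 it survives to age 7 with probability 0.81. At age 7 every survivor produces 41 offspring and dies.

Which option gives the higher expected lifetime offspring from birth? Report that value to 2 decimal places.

breed at age 6: R₀ = 0.60 × (3 + 0.63 × 41) = 0.60 × 28.8300 = 17.2980
delay to age 7: R₀ = 0.60 × (0.81 × 41) = 0.60 × 33.2100 = 19.9260
Higher: delay to age 7 (19.9260).

19.93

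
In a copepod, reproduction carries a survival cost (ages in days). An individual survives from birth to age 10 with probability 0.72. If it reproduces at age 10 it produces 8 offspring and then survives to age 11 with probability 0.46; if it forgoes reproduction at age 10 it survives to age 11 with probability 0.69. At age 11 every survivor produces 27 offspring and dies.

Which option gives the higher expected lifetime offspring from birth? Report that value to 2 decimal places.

breed at age 10: R₀ = 0.72 × (8 + 0.46 × 27) = 0.72 × 20.4200 = 14.7024
delay to age 11: R₀ = 0.72 × (0.69 × 27) = 0.72 × 18.6300 = 13.4136
Higher: breed at age 10 (14.7024).

14.70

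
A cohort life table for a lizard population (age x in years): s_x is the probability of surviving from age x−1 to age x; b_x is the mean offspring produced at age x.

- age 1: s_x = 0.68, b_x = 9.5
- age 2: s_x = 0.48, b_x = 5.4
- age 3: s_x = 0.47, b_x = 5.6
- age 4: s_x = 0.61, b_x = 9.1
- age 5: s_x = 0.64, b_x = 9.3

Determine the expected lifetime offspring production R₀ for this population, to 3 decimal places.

Survivorship from birth: l_x = s_1·s_2·…·s_x.
  l_1 = 0.68000
  l_2 = 0.32640
  l_3 = 0.15341
  l_4 = 0.09358
  l_5 = 0.05989
R₀ = Σ l_x b_x:
  age 1: 0.68000 × 9.5 = 6.4600
  age 2: 0.32640 × 5.4 = 1.7626
  age 3: 0.15341 × 5.6 = 0.8591
  age 4: 0.09358 × 9.1 = 0.8516
  age 5: 0.05989 × 9.3 = 0.5570
R₀ = 6.4600 + 1.7626 + 0.8591 + 0.8516 + 0.5570 = 10.4902

10.490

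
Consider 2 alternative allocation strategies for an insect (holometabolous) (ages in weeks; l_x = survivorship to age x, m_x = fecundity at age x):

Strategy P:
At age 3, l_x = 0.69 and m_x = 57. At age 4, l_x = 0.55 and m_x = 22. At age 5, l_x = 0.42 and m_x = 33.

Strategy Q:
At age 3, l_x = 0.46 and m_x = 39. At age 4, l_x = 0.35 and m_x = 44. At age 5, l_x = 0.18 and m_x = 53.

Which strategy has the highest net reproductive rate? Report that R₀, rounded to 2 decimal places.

65.29

Strategy P: R₀ = 0.69×57 + 0.55×22 + 0.42×33 = 65.2900
Strategy Q: R₀ = 0.46×39 + 0.35×44 + 0.18×53 = 42.8800
Highest R₀: strategy P with 65.2900.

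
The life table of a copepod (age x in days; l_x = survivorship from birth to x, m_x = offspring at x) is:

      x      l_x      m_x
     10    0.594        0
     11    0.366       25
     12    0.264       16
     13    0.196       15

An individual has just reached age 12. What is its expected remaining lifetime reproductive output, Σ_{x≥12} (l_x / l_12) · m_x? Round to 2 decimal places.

l_12 = 0.264. Conditional survival from age 12 to x is l_x / l_12.
  x=12: (0.264/0.264) × 16 = 16.0000
  x=13: (0.196/0.264) × 15 = 11.1364
Sum = 16.0000 + 11.1364 = 27.1364

27.14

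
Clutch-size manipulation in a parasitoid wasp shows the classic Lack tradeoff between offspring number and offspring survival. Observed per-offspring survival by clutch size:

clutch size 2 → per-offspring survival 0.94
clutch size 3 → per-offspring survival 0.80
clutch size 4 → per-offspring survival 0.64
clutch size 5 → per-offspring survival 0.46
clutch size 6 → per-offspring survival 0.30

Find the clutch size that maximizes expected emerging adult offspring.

4

Expected emerging adult offspring = c × s(c):
  c=2: 2 × 0.94 = 1.880
  c=3: 3 × 0.80 = 2.400
  c=4: 4 × 0.64 = 2.560
  c=5: 5 × 0.46 = 2.300
  c=6: 6 × 0.30 = 1.800
Maximum at c = 4 (2.560 emerging adult offspring).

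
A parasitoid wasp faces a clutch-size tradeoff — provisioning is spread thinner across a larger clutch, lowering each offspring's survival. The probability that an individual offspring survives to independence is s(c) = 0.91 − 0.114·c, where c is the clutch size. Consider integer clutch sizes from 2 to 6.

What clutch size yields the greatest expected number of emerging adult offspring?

4

Expected emerging adult offspring = c × s(c):
  c=2: 2 × 0.682 = 1.364
  c=3: 3 × 0.568 = 1.704
  c=4: 4 × 0.454 = 1.816
  c=5: 5 × 0.340 = 1.700
  c=6: 6 × 0.226 = 1.356
Maximum at c = 4 (1.816 emerging adult offspring).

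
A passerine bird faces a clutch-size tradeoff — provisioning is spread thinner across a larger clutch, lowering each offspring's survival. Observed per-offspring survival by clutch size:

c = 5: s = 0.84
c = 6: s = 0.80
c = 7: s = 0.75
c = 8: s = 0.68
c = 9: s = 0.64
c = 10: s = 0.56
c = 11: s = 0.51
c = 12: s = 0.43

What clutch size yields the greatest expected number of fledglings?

Expected fledglings = c × s(c):
  c=5: 5 × 0.84 = 4.200
  c=6: 6 × 0.80 = 4.800
  c=7: 7 × 0.75 = 5.250
  c=8: 8 × 0.68 = 5.440
  c=9: 9 × 0.64 = 5.760
  c=10: 10 × 0.56 = 5.600
  c=11: 11 × 0.51 = 5.610
  c=12: 12 × 0.43 = 5.160
Maximum at c = 9 (5.760 fledglings).

9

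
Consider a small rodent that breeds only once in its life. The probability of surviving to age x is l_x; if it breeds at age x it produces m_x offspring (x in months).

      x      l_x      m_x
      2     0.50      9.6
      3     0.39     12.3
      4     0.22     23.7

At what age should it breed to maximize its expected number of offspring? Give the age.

4

Expected offspring if breeding at age x = l_x × m_x:
  age 2: 0.50 × 9.6 = 4.800
  age 3: 0.39 × 12.3 = 4.797
  age 4: 0.22 × 23.7 = 5.214
Maximum at age 4 (5.214).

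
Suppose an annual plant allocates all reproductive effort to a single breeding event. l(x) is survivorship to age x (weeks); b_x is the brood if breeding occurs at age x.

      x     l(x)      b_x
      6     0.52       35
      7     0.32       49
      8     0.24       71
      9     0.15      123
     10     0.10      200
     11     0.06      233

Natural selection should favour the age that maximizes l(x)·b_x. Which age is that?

10

Expected offspring if breeding at age x = l(x) × b_x:
  age 6: 0.52 × 35 = 18.200
  age 7: 0.32 × 49 = 15.680
  age 8: 0.24 × 71 = 17.040
  age 9: 0.15 × 123 = 18.450
  age 10: 0.10 × 200 = 20.000
  age 11: 0.06 × 233 = 13.980
Maximum at age 10 (20.000).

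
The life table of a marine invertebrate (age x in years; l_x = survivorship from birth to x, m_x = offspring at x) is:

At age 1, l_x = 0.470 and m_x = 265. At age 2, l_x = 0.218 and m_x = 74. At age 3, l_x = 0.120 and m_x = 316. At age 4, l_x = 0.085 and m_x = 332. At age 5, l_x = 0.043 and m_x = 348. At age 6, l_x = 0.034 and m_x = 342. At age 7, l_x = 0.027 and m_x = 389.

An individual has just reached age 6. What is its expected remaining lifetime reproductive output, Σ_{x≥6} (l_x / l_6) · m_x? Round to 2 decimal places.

l_6 = 0.034. Conditional survival from age 6 to x is l_x / l_6.
  x=6: (0.034/0.034) × 342 = 342.0000
  x=7: (0.027/0.034) × 389 = 308.9118
Sum = 342.0000 + 308.9118 = 650.9118

650.91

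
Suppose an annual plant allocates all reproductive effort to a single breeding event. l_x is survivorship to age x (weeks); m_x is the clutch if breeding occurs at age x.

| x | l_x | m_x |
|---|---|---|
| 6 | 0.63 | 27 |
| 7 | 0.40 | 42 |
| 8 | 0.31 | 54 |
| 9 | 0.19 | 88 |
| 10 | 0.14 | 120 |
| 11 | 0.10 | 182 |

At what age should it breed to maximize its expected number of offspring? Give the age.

Expected offspring if breeding at age x = l_x × m_x:
  age 6: 0.63 × 27 = 17.010
  age 7: 0.40 × 42 = 16.800
  age 8: 0.31 × 54 = 16.740
  age 9: 0.19 × 88 = 16.720
  age 10: 0.14 × 120 = 16.800
  age 11: 0.10 × 182 = 18.200
Maximum at age 11 (18.200).

11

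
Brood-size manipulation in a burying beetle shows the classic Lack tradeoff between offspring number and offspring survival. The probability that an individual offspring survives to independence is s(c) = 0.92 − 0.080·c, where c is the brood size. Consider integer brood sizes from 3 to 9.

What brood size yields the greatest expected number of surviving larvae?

Expected surviving larvae = c × s(c):
  c=3: 3 × 0.680 = 2.040
  c=4: 4 × 0.600 = 2.400
  c=5: 5 × 0.520 = 2.600
  c=6: 6 × 0.440 = 2.640
  c=7: 7 × 0.360 = 2.520
  c=8: 8 × 0.280 = 2.240
  c=9: 9 × 0.200 = 1.800
Maximum at c = 6 (2.640 surviving larvae).

6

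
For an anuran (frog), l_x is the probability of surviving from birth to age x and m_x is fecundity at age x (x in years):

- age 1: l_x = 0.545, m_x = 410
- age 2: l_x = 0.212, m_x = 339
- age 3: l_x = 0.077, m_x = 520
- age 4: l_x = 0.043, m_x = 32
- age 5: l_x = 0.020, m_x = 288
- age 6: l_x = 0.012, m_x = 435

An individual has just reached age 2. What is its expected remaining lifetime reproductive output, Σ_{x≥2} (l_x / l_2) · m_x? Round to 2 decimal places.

l_2 = 0.212. Conditional survival from age 2 to x is l_x / l_2.
  x=2: (0.212/0.212) × 339 = 339.0000
  x=3: (0.077/0.212) × 520 = 188.8679
  x=4: (0.043/0.212) × 32 = 6.4906
  x=5: (0.020/0.212) × 288 = 27.1698
  x=6: (0.012/0.212) × 435 = 24.6226
Sum = 339.0000 + 188.8679 + 6.4906 + 27.1698 + 24.6226 = 586.1509

586.15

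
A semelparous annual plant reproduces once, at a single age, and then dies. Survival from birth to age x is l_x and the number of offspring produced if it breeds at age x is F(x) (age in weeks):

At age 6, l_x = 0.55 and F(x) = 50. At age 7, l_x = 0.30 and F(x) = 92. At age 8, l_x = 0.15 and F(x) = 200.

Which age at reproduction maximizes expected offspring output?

Expected offspring if breeding at age x = l_x × F(x):
  age 6: 0.55 × 50 = 27.500
  age 7: 0.30 × 92 = 27.600
  age 8: 0.15 × 200 = 30.000
Maximum at age 8 (30.000).

8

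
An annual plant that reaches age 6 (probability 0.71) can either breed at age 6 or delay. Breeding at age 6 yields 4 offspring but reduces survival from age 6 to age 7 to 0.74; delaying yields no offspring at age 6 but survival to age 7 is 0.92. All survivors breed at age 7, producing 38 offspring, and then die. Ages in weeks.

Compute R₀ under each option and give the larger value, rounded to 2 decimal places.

breed at age 6: R₀ = 0.71 × (4 + 0.74 × 38) = 0.71 × 32.1200 = 22.8052
delay to age 7: R₀ = 0.71 × (0.92 × 38) = 0.71 × 34.9600 = 24.8216
Higher: delay to age 7 (24.8216).

24.82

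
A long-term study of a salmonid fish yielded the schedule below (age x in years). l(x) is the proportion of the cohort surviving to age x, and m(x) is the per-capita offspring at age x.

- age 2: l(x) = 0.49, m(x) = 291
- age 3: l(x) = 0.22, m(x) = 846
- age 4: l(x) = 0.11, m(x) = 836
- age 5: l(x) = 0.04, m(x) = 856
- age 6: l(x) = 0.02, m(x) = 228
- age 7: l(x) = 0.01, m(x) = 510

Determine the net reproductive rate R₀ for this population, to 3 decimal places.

R₀ = Σ l(x) m(x):
  age 2: 0.49 × 291 = 142.5900
  age 3: 0.22 × 846 = 186.1200
  age 4: 0.11 × 836 = 91.9600
  age 5: 0.04 × 856 = 34.2400
  age 6: 0.02 × 228 = 4.5600
  age 7: 0.01 × 510 = 5.1000
R₀ = 142.5900 + 186.1200 + 91.9600 + 34.2400 + 4.5600 + 5.1000 = 464.5700

464.570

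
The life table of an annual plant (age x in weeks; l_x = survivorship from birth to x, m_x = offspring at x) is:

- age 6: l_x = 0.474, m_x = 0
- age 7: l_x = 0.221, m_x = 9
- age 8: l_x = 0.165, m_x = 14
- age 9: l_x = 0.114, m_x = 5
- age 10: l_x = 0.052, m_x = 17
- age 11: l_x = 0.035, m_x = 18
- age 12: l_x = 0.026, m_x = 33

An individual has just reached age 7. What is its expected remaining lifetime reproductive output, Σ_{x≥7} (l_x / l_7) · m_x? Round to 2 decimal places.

32.76

l_7 = 0.221. Conditional survival from age 7 to x is l_x / l_7.
  x=7: (0.221/0.221) × 9 = 9.0000
  x=8: (0.165/0.221) × 14 = 10.4525
  x=9: (0.114/0.221) × 5 = 2.5792
  x=10: (0.052/0.221) × 17 = 4.0000
  x=11: (0.035/0.221) × 18 = 2.8507
  x=12: (0.026/0.221) × 33 = 3.8824
Sum = 9.0000 + 10.4525 + 2.5792 + 4.0000 + 2.8507 + 3.8824 = 32.7647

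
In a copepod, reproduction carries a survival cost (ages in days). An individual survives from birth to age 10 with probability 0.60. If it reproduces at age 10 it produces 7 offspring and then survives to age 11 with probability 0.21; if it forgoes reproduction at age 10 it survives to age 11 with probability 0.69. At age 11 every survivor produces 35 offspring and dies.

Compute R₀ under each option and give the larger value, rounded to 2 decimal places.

14.49

breed at age 10: R₀ = 0.60 × (7 + 0.21 × 35) = 0.60 × 14.3500 = 8.6100
delay to age 11: R₀ = 0.60 × (0.69 × 35) = 0.60 × 24.1500 = 14.4900
Higher: delay to age 11 (14.4900).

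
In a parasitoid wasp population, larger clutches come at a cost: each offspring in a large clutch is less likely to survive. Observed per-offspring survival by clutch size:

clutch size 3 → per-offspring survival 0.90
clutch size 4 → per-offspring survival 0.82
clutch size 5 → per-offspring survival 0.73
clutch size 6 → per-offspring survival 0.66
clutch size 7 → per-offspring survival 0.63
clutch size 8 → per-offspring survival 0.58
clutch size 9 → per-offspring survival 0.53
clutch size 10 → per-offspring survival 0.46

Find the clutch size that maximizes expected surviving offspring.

9

Expected surviving offspring = c × s(c):
  c=3: 3 × 0.90 = 2.700
  c=4: 4 × 0.82 = 3.280
  c=5: 5 × 0.73 = 3.650
  c=6: 6 × 0.66 = 3.960
  c=7: 7 × 0.63 = 4.410
  c=8: 8 × 0.58 = 4.640
  c=9: 9 × 0.53 = 4.770
  c=10: 10 × 0.46 = 4.600
Maximum at c = 9 (4.770 surviving offspring).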